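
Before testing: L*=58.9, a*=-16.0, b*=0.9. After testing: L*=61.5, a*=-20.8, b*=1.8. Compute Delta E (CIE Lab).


dL = 61.5 - 58.9 = 2.6
da = -20.8 - (-16.0) = -4.8
db = 1.8 - 0.9 = 0.9
dE = sqrt((2.6)^2 + (-4.8)^2 + (0.9)^2) = 5.53


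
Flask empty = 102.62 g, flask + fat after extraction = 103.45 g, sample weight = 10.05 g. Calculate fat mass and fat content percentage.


Fat mass = 103.45 - 102.62 = 0.83 g
Fat% = 0.83 / 10.05 x 100 = 8.3%


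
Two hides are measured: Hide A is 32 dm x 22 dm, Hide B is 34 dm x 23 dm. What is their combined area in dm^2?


Hide A area = 32 x 22 = 704 dm^2
Hide B area = 34 x 23 = 782 dm^2
Total = 704 + 782 = 1486 dm^2


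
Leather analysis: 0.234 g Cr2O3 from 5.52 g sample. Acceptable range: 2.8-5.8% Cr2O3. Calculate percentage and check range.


Cr2O3 = 4.24%
Within range: Yes


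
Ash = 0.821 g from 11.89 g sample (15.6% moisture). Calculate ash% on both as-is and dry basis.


As-is ash = 6.90%
Dry-basis ash = 8.18%

As-is ash% = 0.821 / 11.89 x 100 = 6.90%
Dry mass = 11.89 x (100 - 15.6) / 100 = 10.03516 g
Dry-basis ash% = 0.821 / 10.03516 x 100 = 8.18%


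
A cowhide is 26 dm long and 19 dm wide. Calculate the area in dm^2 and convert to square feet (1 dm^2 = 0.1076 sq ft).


Area = 26 x 19 = 494 dm^2
Conversion: 494 x 0.1076 = 53.15 sq ft


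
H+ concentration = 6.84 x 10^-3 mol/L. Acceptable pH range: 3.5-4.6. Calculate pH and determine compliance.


pH = 2.16
Compliant: No


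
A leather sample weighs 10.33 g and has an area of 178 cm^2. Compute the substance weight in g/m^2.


Substance weight = mass / area x 10000
SW = 10.33 / 178 x 10000
SW = 580.3 g/m^2


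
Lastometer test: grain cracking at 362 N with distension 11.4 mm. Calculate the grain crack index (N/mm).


31.8 N/mm

Grain crack index = force / distension
Index = 362 / 11.4 = 31.8 N/mm


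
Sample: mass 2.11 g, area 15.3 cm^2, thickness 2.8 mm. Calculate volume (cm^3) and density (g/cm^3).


Volume = 4.284 cm^3
Density = 0.493 g/cm^3


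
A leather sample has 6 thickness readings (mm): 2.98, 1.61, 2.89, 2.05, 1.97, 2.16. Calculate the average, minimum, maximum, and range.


Sum = 13.66
Average = 13.66 / 6 = 2.28 mm
Minimum = 1.61 mm
Maximum = 2.98 mm
Range = 2.98 - 1.61 = 1.37 mm


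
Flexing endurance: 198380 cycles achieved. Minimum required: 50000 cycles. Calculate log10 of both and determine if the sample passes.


log10(198380) = 5.30
log10(50000) = 4.70
Passes: Yes


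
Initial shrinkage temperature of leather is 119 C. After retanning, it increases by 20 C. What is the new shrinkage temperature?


New Ts = 119 + 20 = 139 C


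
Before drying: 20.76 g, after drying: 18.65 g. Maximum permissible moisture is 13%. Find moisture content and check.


MC = (20.76 - 18.65) / 20.76 x 100 = 10.2%
Maximum: 13%
Acceptable: Yes


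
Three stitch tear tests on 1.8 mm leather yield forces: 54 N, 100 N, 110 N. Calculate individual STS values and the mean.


STS1 = 54 / 1.8 = 30.0 N/mm
STS2 = 100 / 1.8 = 55.6 N/mm
STS3 = 110 / 1.8 = 61.1 N/mm
Mean = (30.0 + 55.6 + 61.1) / 3 = 48.9 N/mm


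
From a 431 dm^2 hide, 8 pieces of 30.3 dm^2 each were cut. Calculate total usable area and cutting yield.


Usable area = 242.4 dm^2
Yield = 56.2%

Total usable = 8 x 30.3 = 242.4 dm^2
Yield = 242.4 / 431 x 100 = 56.2%


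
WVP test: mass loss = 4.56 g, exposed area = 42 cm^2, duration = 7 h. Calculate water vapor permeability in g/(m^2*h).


WVP = mass_loss / (area x time) x 10000
WVP = 4.56 / (42 x 7) x 10000
WVP = 4.56 / 294 x 10000 = 155.10 g/(m^2*h)


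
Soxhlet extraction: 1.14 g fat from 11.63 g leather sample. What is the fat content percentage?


Fat content = 1.14 / 11.63 x 100
Fat = 9.8%


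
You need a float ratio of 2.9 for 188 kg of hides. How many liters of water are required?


Water = hide weight x target ratio
Water = 188 x 2.9 = 545.2 L


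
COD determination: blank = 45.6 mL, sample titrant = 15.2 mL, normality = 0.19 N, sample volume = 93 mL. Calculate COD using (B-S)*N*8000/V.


COD = (45.6 - 15.2) x 0.19 x 8000 / 93
COD = 30.4 x 0.19 x 8000 / 93
COD = 496.9 mg/L


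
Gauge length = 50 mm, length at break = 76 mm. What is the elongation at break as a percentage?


52.0%

Extension = 76 - 50 = 26 mm
Elongation = 26 / 50 x 100 = 52.0%


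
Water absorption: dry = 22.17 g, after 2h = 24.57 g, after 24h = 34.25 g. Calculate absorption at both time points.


2h absorption = 10.8%
24h absorption = 54.5%

WA (2h) = (24.57 - 22.17) / 22.17 x 100 = 10.8%
WA (24h) = (34.25 - 22.17) / 22.17 x 100 = 54.5%


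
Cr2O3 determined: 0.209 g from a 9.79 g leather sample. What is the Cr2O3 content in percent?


Cr2O3% = 0.209 / 9.79 x 100
Cr2O3% = 2.13%


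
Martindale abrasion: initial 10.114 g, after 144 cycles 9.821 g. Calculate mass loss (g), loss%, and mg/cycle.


Mass loss = 0.293 g
Loss = 2.90%
Rate = 2.035 mg/cycle


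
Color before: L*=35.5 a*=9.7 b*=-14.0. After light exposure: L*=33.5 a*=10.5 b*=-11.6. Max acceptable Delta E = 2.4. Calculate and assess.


dL = -2.0, da = 0.8, db = 2.4
dE = sqrt((-2.0)^2 + (0.8)^2 + (2.4)^2) = 3.22
Max = 2.4
Passes: No


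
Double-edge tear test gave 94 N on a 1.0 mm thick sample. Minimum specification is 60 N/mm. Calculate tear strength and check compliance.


Tear strength = 94 / 1.0 = 94.0 N/mm
Required minimum = 60 N/mm
Compliant: Yes


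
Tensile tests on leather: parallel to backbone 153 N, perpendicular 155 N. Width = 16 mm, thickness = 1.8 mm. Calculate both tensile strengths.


Parallel = 5.31 N/mm^2
Perpendicular = 5.38 N/mm^2

Area = 16 x 1.8 = 28.8 mm^2
TS (parallel) = 153 / 28.8 = 5.31 N/mm^2
TS (perpendicular) = 155 / 28.8 = 5.38 N/mm^2


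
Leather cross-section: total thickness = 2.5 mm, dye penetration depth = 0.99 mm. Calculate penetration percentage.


39.6%


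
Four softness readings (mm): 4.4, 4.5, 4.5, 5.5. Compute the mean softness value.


4.73 mm

Sum = 4.4 + 4.5 + 4.5 + 5.5
Mean = 18.9 / 4 = 4.73 mm


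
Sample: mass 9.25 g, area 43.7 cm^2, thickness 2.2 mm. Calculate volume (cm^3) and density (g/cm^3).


Volume = 9.614 cm^3
Density = 0.962 g/cm^3


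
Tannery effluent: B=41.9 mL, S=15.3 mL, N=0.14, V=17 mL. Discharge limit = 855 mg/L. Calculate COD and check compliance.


COD = 1752.5 mg/L
Compliant: No

COD = (41.9 - 15.3) x 0.14 x 8000 / 17 = 1752.5 mg/L
Limit: 855 mg/L
Compliant: No


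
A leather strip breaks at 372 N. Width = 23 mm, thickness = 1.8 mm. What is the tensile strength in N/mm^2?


Cross-sectional area = 23 x 1.8 = 41.4 mm^2
Tensile strength = 372 / 41.4 = 8.99 N/mm^2


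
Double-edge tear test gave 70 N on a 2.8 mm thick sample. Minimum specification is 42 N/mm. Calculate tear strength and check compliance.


Tear strength = 70 / 2.8 = 25.0 N/mm
Required minimum = 42 N/mm
Compliant: No


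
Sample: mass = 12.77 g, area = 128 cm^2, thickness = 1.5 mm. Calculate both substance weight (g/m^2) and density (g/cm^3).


Substance weight = 997.7 g/m^2
Density = 0.665 g/cm^3


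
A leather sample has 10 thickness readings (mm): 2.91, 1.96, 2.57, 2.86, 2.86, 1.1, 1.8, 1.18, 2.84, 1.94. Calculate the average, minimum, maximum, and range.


Sum = 22.02
Average = 22.02 / 10 = 2.20 mm
Minimum = 1.1 mm
Maximum = 2.91 mm
Range = 2.91 - 1.1 = 1.81 mm


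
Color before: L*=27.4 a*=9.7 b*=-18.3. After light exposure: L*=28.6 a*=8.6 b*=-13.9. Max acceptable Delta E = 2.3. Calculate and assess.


Delta E = 4.69
Passes: No


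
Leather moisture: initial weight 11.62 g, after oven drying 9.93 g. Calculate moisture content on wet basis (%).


Moisture = 11.62 - 9.93 = 1.69 g
MC = 1.69 / 11.62 x 100 = 14.5%


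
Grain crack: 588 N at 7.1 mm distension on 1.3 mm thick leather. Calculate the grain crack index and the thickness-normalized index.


Crack index = 588 / 7.1 = 82.8 N/mm
Normalized = 82.8 / 1.3 = 63.7 N/mm per mm


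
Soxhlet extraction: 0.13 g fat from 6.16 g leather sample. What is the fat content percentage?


2.1%


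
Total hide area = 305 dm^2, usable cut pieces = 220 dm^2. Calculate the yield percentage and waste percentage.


Yield = 72.1%
Waste = 27.9%

Yield = 220 / 305 x 100 = 72.1%
Waste = 305 - 220 = 85 dm^2
Waste% = 100 - 72.1 = 27.9%


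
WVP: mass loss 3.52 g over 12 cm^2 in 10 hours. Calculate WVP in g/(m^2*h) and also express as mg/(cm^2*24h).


WVP = 293.33 g/(m^2*h)
Daily rate = 704.00 mg/(cm^2*24h)

WVP = 3.52 / (12 x 10) x 10000 = 293.33 g/(m^2*h)
Mass loss in mg = 3.52 x 1000 = 3520 mg
Per cm^2 per 24h in mg: 3520 x 24 / (12 x 10) = 84480 / 120 = 704.00 mg/(cm^2*24h)


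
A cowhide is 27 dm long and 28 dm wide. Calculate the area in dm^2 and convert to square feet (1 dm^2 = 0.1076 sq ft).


756 dm^2
81.35 sq ft


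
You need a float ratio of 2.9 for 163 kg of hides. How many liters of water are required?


472.7 L


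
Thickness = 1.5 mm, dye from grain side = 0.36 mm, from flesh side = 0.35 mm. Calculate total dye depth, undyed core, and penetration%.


Total dyed = 0.36 + 0.35 = 0.71 mm
Undyed core = 1.5 - 0.71 = 0.79 mm
Penetration = 0.71 / 1.5 x 100 = 47.3%


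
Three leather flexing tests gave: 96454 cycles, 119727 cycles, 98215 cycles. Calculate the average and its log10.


Average = (96454 + 119727 + 98215) / 3 = 104799 cycles
log10(104799) = 5.02


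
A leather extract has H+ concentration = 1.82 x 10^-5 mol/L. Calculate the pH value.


pH = -log10[H+]
pH = -log10(1.82 x 10^-5) = 4.74


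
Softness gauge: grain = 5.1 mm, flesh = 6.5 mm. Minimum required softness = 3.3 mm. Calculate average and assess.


Average = (5.1 + 6.5) / 2 = 5.80 mm
Minimum = 3.3 mm
Meets requirement: Yes


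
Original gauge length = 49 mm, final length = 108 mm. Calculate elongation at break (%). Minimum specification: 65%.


Extension = 108 - 49 = 59 mm
Elongation = 59 / 49 x 100 = 120.4%
Minimum required: 65%
Meets specification: Yes


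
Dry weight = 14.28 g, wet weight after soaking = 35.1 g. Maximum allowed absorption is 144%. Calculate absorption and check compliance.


Absorption = 145.8%
Compliant: No


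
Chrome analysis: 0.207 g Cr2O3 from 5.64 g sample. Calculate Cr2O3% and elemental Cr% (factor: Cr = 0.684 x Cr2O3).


Cr2O3% = 0.207 / 5.64 x 100 = 3.67%
Cr% = 3.67 x 0.684 = 2.51%


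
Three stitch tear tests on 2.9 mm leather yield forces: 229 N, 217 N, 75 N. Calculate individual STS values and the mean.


STS1 = 79.0 N/mm
STS2 = 74.8 N/mm
STS3 = 25.9 N/mm
Mean = 59.9 N/mm

STS1 = 229 / 2.9 = 79.0 N/mm
STS2 = 217 / 2.9 = 74.8 N/mm
STS3 = 75 / 2.9 = 25.9 N/mm
Mean = (79.0 + 74.8 + 25.9) / 3 = 59.9 N/mm


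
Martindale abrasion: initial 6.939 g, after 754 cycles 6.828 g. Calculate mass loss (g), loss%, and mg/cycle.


Mass loss = 0.111 g
Loss = 1.60%
Rate = 0.147 mg/cycle


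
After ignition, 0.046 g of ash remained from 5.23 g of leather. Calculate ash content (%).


Ash% = 0.046 / 5.23 x 100
Ash% = 0.88%


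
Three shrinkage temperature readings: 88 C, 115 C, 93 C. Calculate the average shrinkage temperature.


Average = (88 + 115 + 93) / 3
Average = 296 / 3 = 98.7 C


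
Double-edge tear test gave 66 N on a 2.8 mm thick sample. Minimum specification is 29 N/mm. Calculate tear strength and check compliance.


Tear strength = 66 / 2.8 = 23.6 N/mm
Required minimum = 29 N/mm
Compliant: No


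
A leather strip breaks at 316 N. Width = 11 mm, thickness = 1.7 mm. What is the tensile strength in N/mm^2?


16.90 N/mm^2


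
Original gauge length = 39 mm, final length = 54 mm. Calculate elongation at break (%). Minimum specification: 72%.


Extension = 54 - 39 = 15 mm
Elongation = 15 / 39 x 100 = 38.5%
Minimum required: 72%
Meets specification: No


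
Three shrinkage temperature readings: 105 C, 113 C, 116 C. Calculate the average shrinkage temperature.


Average = (105 + 113 + 116) / 3
Average = 334 / 3 = 111.3 C


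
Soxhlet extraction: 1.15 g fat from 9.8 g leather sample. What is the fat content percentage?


Fat content = 1.15 / 9.8 x 100
Fat = 11.7%


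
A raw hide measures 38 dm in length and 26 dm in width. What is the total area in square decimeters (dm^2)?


988 dm^2

Area = length x width
Area = 38 x 26 = 988 dm^2


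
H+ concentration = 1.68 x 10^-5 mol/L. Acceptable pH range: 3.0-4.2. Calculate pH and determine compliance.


pH = 4.77
Compliant: No

pH = -log10(1.68 x 10^-5) = 4.77
Range: 3.0 to 4.2
Compliant: No


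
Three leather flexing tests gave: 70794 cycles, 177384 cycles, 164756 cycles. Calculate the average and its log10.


Average = 137645 cycles
log10 = 5.14


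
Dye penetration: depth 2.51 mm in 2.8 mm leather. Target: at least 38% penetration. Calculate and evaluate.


Penetration = 2.51 / 2.8 x 100 = 89.6%
Target: 38%
Meets target: Yes


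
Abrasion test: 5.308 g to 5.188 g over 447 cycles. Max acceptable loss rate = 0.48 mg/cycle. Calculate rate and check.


Rate = 0.268 mg/cycle
Passes: Yes


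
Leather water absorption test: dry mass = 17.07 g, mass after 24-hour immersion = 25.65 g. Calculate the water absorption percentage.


Water absorbed = 25.65 - 17.07 = 8.58 g
WA% = 8.58 / 17.07 x 100 = 50.3%


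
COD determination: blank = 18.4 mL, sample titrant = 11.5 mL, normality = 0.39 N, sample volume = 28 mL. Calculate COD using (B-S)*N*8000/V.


COD = (18.4 - 11.5) x 0.39 x 8000 / 28
COD = 6.9 x 0.39 x 8000 / 28
COD = 768.9 mg/L


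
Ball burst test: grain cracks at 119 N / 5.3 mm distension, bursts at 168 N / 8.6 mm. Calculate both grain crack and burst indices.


Crack index = 119 / 5.3 = 22.5 N/mm
Burst index = 168 / 8.6 = 19.5 N/mm


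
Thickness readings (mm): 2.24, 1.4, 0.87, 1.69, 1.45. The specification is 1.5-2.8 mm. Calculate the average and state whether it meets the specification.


Sum = 7.65
Average = 7.65 / 5 = 1.53 mm
Specification range: 1.5 to 2.8 mm
Within spec: Yes


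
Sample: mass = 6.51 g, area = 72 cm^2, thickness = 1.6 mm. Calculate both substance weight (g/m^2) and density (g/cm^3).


SW = 6.51 / 72 x 10000 = 904.2 g/m^2
Volume = 72 x 1.6 / 10 = 11.52 cm^3
Density = 6.51 / 11.52 = 0.565 g/cm^3


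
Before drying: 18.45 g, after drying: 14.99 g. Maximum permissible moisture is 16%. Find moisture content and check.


Moisture content = 18.8%
Acceptable: No


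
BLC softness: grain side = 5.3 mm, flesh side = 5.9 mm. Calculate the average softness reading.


5.60 mm

Average = (5.3 + 5.9) / 2
Average = 5.60 mm


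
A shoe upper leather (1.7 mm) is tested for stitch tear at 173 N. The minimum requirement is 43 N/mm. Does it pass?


STS = 173 / 1.7 = 101.8 N/mm
Minimum required: 43 N/mm
Passes: Yes


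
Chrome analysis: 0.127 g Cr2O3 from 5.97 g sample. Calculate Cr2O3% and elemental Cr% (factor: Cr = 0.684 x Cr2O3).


Cr2O3 = 2.13%
Cr = 1.46%

Cr2O3% = 0.127 / 5.97 x 100 = 2.13%
Cr% = 2.13 x 0.684 = 1.46%


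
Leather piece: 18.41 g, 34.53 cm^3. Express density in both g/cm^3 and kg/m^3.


Density = 18.41 / 34.53 = 0.533 g/cm^3
Convert: 0.533 x 1000 = 533 kg/m^3


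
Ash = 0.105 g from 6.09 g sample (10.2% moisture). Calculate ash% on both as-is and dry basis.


As-is ash% = 0.105 / 6.09 x 100 = 1.72%
Dry mass = 6.09 x (100 - 10.2) / 100 = 5.46882 g
Dry-basis ash% = 0.105 / 5.46882 x 100 = 1.92%


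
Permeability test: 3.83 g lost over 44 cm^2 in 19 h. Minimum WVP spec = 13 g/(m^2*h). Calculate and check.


WVP = 45.81 g/(m^2*h)
Meets specification: Yes


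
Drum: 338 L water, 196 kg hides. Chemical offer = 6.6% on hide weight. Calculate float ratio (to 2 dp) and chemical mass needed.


Float ratio = 338 / 196 = 1.72
Chemical = 196 x 6.6 / 100 = 12.936 kg


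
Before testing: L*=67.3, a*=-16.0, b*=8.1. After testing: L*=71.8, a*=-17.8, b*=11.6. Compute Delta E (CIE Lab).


dL = 71.8 - 67.3 = 4.5
da = -17.8 - (-16.0) = -1.8
db = 11.6 - 8.1 = 3.5
dE = sqrt((4.5)^2 + (-1.8)^2 + (3.5)^2) = 5.98


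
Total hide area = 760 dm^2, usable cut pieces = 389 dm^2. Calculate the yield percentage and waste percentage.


Yield = 51.2%
Waste = 48.8%

Yield = 389 / 760 x 100 = 51.2%
Waste = 760 - 389 = 371 dm^2
Waste% = 100 - 51.2 = 48.8%


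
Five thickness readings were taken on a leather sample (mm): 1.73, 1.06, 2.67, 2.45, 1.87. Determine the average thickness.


1.96 mm

Sum = 1.73 + 1.06 + 2.67 + 2.45 + 1.87 = 9.78
Average = 9.78 / 5 = 1.96 mm


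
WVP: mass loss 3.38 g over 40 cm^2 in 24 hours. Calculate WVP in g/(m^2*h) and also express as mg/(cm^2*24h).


WVP = 3.38 / (40 x 24) x 10000 = 35.21 g/(m^2*h)
Mass loss in mg = 3.38 x 1000 = 3380 mg
Per cm^2 per 24h in mg: 3380 x 24 / (40 x 24) = 81120 / 960 = 84.50 mg/(cm^2*24h)


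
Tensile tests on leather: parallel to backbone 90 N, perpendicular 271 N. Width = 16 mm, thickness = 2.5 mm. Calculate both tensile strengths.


Parallel = 2.25 N/mm^2
Perpendicular = 6.78 N/mm^2

Area = 16 x 2.5 = 40.0 mm^2
TS (parallel) = 90 / 40.0 = 2.25 N/mm^2
TS (perpendicular) = 271 / 40.0 = 6.78 N/mm^2


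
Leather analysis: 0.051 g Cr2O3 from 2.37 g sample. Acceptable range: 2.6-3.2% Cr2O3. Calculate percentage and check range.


Cr2O3% = 0.051 / 2.37 x 100 = 2.15%
Acceptable range: 2.6 to 3.2%
Within range: No


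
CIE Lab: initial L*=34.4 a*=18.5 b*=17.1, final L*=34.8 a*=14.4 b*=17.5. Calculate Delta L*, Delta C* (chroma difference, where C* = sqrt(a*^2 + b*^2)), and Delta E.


Delta L* = 0.4
Delta C* = -2.53
Delta E = 4.14


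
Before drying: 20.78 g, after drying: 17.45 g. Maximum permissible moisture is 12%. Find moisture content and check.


Moisture content = 16.0%
Acceptable: No

MC = (20.78 - 17.45) / 20.78 x 100 = 16.0%
Maximum: 12%
Acceptable: No


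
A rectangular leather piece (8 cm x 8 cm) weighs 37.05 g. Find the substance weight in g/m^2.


5789.1 g/m^2


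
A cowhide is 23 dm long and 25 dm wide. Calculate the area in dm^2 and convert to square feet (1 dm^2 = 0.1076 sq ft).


575 dm^2
61.87 sq ft


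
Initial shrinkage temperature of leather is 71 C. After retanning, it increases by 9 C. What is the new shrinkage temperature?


New Ts = 71 + 9 = 80 C


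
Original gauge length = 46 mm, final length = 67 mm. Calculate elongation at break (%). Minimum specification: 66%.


Extension = 67 - 46 = 21 mm
Elongation = 21 / 46 x 100 = 45.7%
Minimum required: 66%
Meets specification: No


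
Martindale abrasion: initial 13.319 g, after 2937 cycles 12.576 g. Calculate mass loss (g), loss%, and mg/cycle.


Loss = 13.319 - 12.576 = 0.743 g
Loss% = 0.743 / 13.319 x 100 = 5.58%
Rate = 0.743 / 2937 x 1000 = 0.253 mg/cycle


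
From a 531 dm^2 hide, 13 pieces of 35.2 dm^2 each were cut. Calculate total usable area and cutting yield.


Total usable = 13 x 35.2 = 457.6 dm^2
Yield = 457.6 / 531 x 100 = 86.2%


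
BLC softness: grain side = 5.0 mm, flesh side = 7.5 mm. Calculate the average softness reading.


Average = (5.0 + 7.5) / 2
Average = 6.25 mm


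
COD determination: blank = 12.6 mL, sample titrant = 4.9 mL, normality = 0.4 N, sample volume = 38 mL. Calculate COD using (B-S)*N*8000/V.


648.4 mg/L

COD = (12.6 - 4.9) x 0.4 x 8000 / 38
COD = 7.7 x 0.4 x 8000 / 38
COD = 648.4 mg/L


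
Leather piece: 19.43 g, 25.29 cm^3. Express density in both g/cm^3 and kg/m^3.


0.768 g/cm^3
768 kg/m^3

Density = 19.43 / 25.29 = 0.768 g/cm^3
Convert: 0.768 x 1000 = 768 kg/m^3


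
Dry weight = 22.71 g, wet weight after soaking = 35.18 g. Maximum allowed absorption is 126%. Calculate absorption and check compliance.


Absorption = 54.9%
Compliant: Yes

WA = (35.18 - 22.71) / 22.71 x 100 = 54.9%
Maximum allowed: 126%
Compliant: Yes


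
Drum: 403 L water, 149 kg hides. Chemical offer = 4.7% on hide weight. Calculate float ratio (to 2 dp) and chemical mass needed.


Float ratio = 2.70
Chemical needed = 7.003 kg

Float ratio = 403 / 149 = 2.70
Chemical = 149 x 4.7 / 100 = 7.003 kg


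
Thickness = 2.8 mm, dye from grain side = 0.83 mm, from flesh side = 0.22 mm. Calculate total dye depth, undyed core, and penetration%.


Total dyed = 1.05 mm
Undyed core = 1.75 mm
Penetration = 37.5%


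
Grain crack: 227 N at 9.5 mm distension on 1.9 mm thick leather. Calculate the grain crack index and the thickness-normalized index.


Crack index = 227 / 9.5 = 23.9 N/mm
Normalized = 23.9 / 1.9 = 12.6 N/mm per mm


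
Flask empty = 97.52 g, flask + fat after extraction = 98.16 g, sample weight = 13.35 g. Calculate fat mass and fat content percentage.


Fat mass = 98.16 - 97.52 = 0.64 g
Fat% = 0.64 / 13.35 x 100 = 4.8%


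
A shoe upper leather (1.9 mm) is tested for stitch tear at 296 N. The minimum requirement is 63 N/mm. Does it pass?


STS = 155.8 N/mm
Passes: Yes

STS = 296 / 1.9 = 155.8 N/mm
Minimum required: 63 N/mm
Passes: Yes


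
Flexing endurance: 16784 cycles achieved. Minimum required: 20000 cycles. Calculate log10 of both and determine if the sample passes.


log10(16784) = 4.22
log10(20000) = 4.30
Passes: No


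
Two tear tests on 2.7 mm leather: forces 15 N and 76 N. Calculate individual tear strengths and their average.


Tear 1 = 5.6 N/mm
Tear 2 = 28.1 N/mm
Average = 16.9 N/mm


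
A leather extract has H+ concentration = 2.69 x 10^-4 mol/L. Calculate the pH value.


pH = 3.57

pH = -log10[H+]
pH = -log10(2.69 x 10^-4) = 3.57


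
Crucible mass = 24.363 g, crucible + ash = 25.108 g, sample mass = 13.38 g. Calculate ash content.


Ash mass = 0.745 g
Ash content = 5.57%

Ash mass = 25.108 - 24.363 = 0.745 g
Ash% = 0.745 / 13.38 x 100 = 5.57%


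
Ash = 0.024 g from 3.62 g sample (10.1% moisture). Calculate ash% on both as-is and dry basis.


As-is ash = 0.66%
Dry-basis ash = 0.74%

As-is ash% = 0.024 / 3.62 x 100 = 0.66%
Dry mass = 3.62 x (100 - 10.1) / 100 = 3.25438 g
Dry-basis ash% = 0.024 / 3.25438 x 100 = 0.74%


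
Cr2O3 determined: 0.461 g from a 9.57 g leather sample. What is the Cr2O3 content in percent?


4.82%


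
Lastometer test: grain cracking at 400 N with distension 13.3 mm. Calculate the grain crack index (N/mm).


Grain crack index = force / distension
Index = 400 / 13.3 = 30.1 N/mm


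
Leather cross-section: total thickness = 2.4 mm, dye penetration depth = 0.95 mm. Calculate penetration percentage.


Penetration% = 0.95 / 2.4 x 100
Penetration = 39.6%


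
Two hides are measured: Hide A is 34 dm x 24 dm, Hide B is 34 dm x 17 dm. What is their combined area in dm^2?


1394 dm^2

Hide A area = 34 x 24 = 816 dm^2
Hide B area = 34 x 17 = 578 dm^2
Total = 816 + 578 = 1394 dm^2


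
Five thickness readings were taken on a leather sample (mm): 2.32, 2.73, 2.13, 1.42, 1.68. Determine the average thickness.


Sum = 2.32 + 2.73 + 2.13 + 1.42 + 1.68 = 10.28
Average = 10.28 / 5 = 2.06 mm


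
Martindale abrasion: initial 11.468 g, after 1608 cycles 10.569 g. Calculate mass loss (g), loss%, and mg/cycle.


Mass loss = 0.899 g
Loss = 7.84%
Rate = 0.559 mg/cycle

Loss = 11.468 - 10.569 = 0.899 g
Loss% = 0.899 / 11.468 x 100 = 7.84%
Rate = 0.899 / 1608 x 1000 = 0.559 mg/cycle


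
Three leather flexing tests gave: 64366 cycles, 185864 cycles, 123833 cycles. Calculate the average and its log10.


Average = 124688 cycles
log10 = 5.10

Average = (64366 + 185864 + 123833) / 3 = 124688 cycles
log10(124688) = 5.10


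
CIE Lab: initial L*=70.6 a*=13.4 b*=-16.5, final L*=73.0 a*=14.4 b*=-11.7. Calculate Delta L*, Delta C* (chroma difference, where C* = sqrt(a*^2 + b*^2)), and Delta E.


Delta L* = 73.0 - 70.6 = 2.4
C1* = sqrt((13.4)^2 + (-16.5)^2) = 21.256
C2* = sqrt((14.4)^2 + (-11.7)^2) = 18.554
Delta C* = 18.554 - 21.256 = -2.70
Delta E = sqrt((2.4)^2 + (1.0)^2 + (4.8)^2) = 5.46


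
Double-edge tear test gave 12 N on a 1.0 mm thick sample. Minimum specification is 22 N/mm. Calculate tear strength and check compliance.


Tear strength = 12.0 N/mm
Compliant: No

Tear strength = 12 / 1.0 = 12.0 N/mm
Required minimum = 22 N/mm
Compliant: No


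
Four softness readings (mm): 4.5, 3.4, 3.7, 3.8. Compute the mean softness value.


Sum = 4.5 + 3.4 + 3.7 + 3.8
Mean = 15.4 / 4 = 3.85 mm


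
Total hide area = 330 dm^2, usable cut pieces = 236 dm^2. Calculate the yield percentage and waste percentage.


Yield = 71.5%
Waste = 28.5%


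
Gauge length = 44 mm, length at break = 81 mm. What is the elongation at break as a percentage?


Extension = 81 - 44 = 37 mm
Elongation = 37 / 44 x 100 = 84.1%


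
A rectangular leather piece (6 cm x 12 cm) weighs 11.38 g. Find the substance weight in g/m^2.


1580.6 g/m^2


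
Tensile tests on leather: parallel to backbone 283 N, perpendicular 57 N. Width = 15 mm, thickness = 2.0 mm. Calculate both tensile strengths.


Area = 15 x 2.0 = 30.0 mm^2
TS (parallel) = 283 / 30.0 = 9.43 N/mm^2
TS (perpendicular) = 57 / 30.0 = 1.90 N/mm^2


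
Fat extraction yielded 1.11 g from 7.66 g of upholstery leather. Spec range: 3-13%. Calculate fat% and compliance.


Fat% = 1.11 / 7.66 x 100 = 14.5%
Spec range: 3-13%
Compliant: No


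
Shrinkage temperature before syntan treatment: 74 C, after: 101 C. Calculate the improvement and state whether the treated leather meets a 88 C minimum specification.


Improvement = 101 - 74 = 27 C
Spec check: 101 C >= 88 C? Yes


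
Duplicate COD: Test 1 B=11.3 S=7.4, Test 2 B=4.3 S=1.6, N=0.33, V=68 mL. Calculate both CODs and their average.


COD1 = 151.4 mg/L
COD2 = 104.8 mg/L
Average = 128.1 mg/L


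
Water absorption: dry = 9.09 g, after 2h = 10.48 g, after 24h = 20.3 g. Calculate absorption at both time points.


WA (2h) = (10.48 - 9.09) / 9.09 x 100 = 15.3%
WA (24h) = (20.3 - 9.09) / 9.09 x 100 = 123.3%


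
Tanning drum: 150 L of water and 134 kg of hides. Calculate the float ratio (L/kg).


1.1

Float ratio = water / hide weight
Ratio = 150 / 134 = 1.1


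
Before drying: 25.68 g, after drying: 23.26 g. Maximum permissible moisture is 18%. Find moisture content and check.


Moisture content = 9.4%
Acceptable: Yes

MC = (25.68 - 23.26) / 25.68 x 100 = 9.4%
Maximum: 18%
Acceptable: Yes


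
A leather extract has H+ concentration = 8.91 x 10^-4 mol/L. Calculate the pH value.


pH = 3.05

pH = -log10[H+]
pH = -log10(8.91 x 10^-4) = 3.05


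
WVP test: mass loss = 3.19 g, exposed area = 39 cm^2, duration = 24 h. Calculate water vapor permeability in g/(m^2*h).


WVP = mass_loss / (area x time) x 10000
WVP = 3.19 / (39 x 24) x 10000
WVP = 3.19 / 936 x 10000 = 34.08 g/(m^2*h)


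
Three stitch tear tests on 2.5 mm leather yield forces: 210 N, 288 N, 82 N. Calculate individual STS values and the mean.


STS1 = 210 / 2.5 = 84.0 N/mm
STS2 = 288 / 2.5 = 115.2 N/mm
STS3 = 82 / 2.5 = 32.8 N/mm
Mean = (84.0 + 115.2 + 32.8) / 3 = 77.3 N/mm


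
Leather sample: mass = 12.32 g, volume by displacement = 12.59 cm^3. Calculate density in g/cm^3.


0.979 g/cm^3

Density = mass / volume
Density = 12.32 / 12.59 = 0.979 g/cm^3


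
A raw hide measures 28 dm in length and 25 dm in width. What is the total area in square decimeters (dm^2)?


700 dm^2

Area = length x width
Area = 28 x 25 = 700 dm^2


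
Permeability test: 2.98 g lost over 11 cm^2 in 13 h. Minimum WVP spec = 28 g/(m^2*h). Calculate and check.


WVP = 208.39 g/(m^2*h)
Meets specification: Yes


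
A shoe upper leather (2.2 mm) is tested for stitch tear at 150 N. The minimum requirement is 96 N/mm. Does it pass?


STS = 68.2 N/mm
Passes: No

STS = 150 / 2.2 = 68.2 N/mm
Minimum required: 96 N/mm
Passes: No


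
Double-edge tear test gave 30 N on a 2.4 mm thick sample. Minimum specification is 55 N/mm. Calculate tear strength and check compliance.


Tear strength = 12.5 N/mm
Compliant: No


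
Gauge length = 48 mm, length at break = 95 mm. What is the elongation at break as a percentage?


Extension = 95 - 48 = 47 mm
Elongation = 47 / 48 x 100 = 97.9%


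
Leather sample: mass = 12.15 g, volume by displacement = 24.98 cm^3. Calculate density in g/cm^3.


Density = mass / volume
Density = 12.15 / 24.98 = 0.486 g/cm^3


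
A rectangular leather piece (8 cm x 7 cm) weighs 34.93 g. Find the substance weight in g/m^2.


Area = 8 x 7 = 56 cm^2
SW = 34.93 / 56 x 10000 = 6237.5 g/m^2


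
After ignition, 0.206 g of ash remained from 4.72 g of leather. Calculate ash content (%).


4.36%

Ash% = 0.206 / 4.72 x 100
Ash% = 4.36%


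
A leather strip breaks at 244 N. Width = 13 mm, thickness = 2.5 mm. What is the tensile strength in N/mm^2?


Cross-sectional area = 13 x 2.5 = 32.5 mm^2
Tensile strength = 244 / 32.5 = 7.51 N/mm^2


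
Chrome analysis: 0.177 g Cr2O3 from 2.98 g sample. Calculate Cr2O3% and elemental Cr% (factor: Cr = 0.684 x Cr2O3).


Cr2O3% = 0.177 / 2.98 x 100 = 5.94%
Cr% = 5.94 x 0.684 = 4.06%


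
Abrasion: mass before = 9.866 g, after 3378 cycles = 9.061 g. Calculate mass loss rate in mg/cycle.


Mass loss = 9.866 - 9.061 = 0.805 g
Rate = 0.805 / 3378 x 1000 = 0.238 mg/cycle


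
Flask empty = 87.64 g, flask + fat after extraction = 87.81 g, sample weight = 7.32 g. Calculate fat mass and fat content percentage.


Fat mass = 0.17 g
Fat content = 2.3%

Fat mass = 87.81 - 87.64 = 0.17 g
Fat% = 0.17 / 7.32 x 100 = 2.3%


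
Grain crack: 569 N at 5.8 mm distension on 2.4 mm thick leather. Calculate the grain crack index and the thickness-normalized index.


Crack index = 569 / 5.8 = 98.1 N/mm
Normalized = 98.1 / 2.4 = 40.9 N/mm per mm


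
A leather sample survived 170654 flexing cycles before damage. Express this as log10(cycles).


log10(170654) = 5.23


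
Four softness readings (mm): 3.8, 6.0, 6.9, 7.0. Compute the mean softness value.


Sum = 3.8 + 6.0 + 6.9 + 7.0
Mean = 23.7 / 4 = 5.93 mm


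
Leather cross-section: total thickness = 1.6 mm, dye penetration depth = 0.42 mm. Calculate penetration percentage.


26.3%

Penetration% = 0.42 / 1.6 x 100
Penetration = 26.3%


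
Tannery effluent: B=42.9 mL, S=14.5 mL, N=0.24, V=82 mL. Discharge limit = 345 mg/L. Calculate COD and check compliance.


COD = (42.9 - 14.5) x 0.24 x 8000 / 82 = 665.0 mg/L
Limit: 345 mg/L
Compliant: No


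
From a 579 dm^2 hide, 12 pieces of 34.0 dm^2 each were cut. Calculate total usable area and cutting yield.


Total usable = 12 x 34.0 = 408.0 dm^2
Yield = 408.0 / 579 x 100 = 70.5%


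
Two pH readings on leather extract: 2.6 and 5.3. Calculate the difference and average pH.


Difference = |2.6 - 5.3| = 2.7
Average = (2.6 + 5.3) / 2 = 3.95


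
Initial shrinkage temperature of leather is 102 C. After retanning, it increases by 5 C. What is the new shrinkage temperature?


107 C

New Ts = 102 + 5 = 107 C


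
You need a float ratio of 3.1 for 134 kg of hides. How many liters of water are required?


Water = hide weight x target ratio
Water = 134 x 3.1 = 415.4 L


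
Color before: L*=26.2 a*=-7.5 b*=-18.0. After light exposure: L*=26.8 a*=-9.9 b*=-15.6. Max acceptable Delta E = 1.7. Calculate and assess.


Delta E = 3.45
Passes: No


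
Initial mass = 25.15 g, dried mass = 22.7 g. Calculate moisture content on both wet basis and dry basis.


Wet basis = 9.7%
Dry basis = 10.8%


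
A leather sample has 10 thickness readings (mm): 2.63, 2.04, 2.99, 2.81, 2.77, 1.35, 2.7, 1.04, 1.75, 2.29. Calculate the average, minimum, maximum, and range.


Sum = 22.37
Average = 22.37 / 10 = 2.24 mm
Minimum = 1.04 mm
Maximum = 2.99 mm
Range = 2.99 - 1.04 = 1.95 mm


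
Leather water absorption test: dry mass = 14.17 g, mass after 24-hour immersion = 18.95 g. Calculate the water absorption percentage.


Water absorbed = 18.95 - 14.17 = 4.78 g
WA% = 4.78 / 14.17 x 100 = 33.7%


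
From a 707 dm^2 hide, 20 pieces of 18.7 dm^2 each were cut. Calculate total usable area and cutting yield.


Total usable = 20 x 18.7 = 374.0 dm^2
Yield = 374.0 / 707 x 100 = 52.9%


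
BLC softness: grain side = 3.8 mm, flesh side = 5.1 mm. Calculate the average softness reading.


Average = (3.8 + 5.1) / 2
Average = 4.45 mm


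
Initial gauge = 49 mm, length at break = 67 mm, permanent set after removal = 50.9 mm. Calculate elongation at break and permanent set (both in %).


Elongation at break = (67 - 49) / 49 x 100 = 36.7%
Permanent set = (50.9 - 49) / 49 x 100 = 3.9%


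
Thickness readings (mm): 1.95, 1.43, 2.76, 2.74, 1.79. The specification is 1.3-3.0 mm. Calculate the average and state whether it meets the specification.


Sum = 10.67
Average = 10.67 / 5 = 2.13 mm
Specification range: 1.3 to 3.0 mm
Within spec: Yes


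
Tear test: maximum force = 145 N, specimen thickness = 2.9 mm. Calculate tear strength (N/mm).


Tear strength = force / thickness
Tear = 145 / 2.9 = 50.0 N/mm


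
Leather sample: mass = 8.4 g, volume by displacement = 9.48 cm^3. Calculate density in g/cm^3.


Density = mass / volume
Density = 8.4 / 9.48 = 0.886 g/cm^3


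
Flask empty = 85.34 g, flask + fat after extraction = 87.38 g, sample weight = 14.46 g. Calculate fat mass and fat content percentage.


Fat mass = 87.38 - 85.34 = 2.04 g
Fat% = 2.04 / 14.46 x 100 = 14.1%


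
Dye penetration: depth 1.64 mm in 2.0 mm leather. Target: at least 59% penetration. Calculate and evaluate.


Penetration = 82.0%
Meets target: Yes

Penetration = 1.64 / 2.0 x 100 = 82.0%
Target: 59%
Meets target: Yes


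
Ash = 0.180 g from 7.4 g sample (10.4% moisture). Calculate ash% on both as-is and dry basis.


As-is ash = 2.43%
Dry-basis ash = 2.71%


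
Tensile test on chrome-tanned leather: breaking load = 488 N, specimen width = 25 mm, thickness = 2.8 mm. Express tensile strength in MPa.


6.97 MPa

Cross-section = 25 x 2.8 = 70.0 mm^2
TS = 488 / 70.0 = 6.97 MPa
(1 N/mm^2 = 1 MPa)


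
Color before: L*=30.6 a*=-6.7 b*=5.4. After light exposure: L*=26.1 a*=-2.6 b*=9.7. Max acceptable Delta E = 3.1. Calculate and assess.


Delta E = 7.45
Passes: No


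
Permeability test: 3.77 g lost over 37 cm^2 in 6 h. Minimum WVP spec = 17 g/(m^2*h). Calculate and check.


WVP = 169.82 g/(m^2*h)
Meets specification: Yes


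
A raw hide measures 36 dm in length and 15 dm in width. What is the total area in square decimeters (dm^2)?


Area = length x width
Area = 36 x 15 = 540 dm^2


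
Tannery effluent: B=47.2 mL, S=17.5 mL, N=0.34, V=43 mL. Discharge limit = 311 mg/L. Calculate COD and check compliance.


COD = (47.2 - 17.5) x 0.34 x 8000 / 43 = 1878.7 mg/L
Limit: 311 mg/L
Compliant: No


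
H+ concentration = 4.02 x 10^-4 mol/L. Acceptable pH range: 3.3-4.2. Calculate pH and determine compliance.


pH = 3.40
Compliant: Yes


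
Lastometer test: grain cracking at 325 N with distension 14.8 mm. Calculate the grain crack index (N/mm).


Grain crack index = force / distension
Index = 325 / 14.8 = 22.0 N/mm


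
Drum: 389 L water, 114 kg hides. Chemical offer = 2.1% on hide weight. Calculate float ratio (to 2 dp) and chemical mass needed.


Float ratio = 3.41
Chemical needed = 2.394 kg


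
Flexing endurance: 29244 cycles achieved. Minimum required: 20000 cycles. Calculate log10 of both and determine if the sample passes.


Achieved: log10 = 4.47
Required: log10 = 4.30
Passes: Yes


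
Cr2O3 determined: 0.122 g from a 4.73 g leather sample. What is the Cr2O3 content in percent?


2.58%


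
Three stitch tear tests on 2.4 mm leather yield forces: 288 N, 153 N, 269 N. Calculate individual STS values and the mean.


STS1 = 288 / 2.4 = 120.0 N/mm
STS2 = 153 / 2.4 = 63.8 N/mm
STS3 = 269 / 2.4 = 112.1 N/mm
Mean = (120.0 + 63.8 + 112.1) / 3 = 98.6 N/mm


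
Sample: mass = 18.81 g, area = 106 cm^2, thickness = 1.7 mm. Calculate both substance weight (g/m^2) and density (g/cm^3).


Substance weight = 1774.5 g/m^2
Density = 1.044 g/cm^3


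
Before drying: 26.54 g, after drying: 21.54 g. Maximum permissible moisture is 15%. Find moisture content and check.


MC = (26.54 - 21.54) / 26.54 x 100 = 18.8%
Maximum: 15%
Acceptable: No


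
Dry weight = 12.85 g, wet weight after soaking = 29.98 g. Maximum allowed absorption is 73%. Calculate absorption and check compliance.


Absorption = 133.3%
Compliant: No

WA = (29.98 - 12.85) / 12.85 x 100 = 133.3%
Maximum allowed: 73%
Compliant: No


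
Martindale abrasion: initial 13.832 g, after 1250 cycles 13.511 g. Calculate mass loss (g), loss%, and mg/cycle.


Loss = 13.832 - 13.511 = 0.321 g
Loss% = 0.321 / 13.832 x 100 = 2.32%
Rate = 0.321 / 1250 x 1000 = 0.257 mg/cycle


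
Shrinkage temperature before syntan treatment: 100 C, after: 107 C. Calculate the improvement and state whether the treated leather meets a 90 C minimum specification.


Improvement = 107 - 100 = 7 C
Spec check: 107 C >= 90 C? Yes


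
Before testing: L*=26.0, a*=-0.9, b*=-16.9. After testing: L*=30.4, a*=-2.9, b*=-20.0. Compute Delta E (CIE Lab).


Delta E = 5.74

dL = 30.4 - 26.0 = 4.4
da = -2.9 - (-0.9) = -2.0
db = -20.0 - (-16.9) = -3.1
dE = sqrt((4.4)^2 + (-2.0)^2 + (-3.1)^2) = 5.74


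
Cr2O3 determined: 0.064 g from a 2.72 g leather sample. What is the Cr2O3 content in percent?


2.35%


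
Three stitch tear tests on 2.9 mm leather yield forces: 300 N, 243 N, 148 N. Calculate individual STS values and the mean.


STS1 = 300 / 2.9 = 103.4 N/mm
STS2 = 243 / 2.9 = 83.8 N/mm
STS3 = 148 / 2.9 = 51.0 N/mm
Mean = (103.4 + 83.8 + 51.0) / 3 = 79.4 N/mm


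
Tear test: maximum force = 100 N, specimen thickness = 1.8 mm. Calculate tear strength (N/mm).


Tear strength = force / thickness
Tear = 100 / 1.8 = 55.6 N/mm


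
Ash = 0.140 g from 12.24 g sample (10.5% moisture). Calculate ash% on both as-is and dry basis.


As-is ash% = 0.140 / 12.24 x 100 = 1.14%
Dry mass = 12.24 x (100 - 10.5) / 100 = 10.9548 g
Dry-basis ash% = 0.140 / 10.9548 x 100 = 1.28%


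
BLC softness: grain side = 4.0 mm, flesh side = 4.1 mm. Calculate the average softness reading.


Average = (4.0 + 4.1) / 2
Average = 4.05 mm


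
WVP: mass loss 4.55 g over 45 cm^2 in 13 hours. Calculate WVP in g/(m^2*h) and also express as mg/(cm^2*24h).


WVP = 4.55 / (45 x 13) x 10000 = 77.78 g/(m^2*h)
Mass loss in mg = 4.55 x 1000 = 4550 mg
Per cm^2 per 24h in mg: 4550 x 24 / (45 x 13) = 109200 / 585 = 186.67 mg/(cm^2*24h)


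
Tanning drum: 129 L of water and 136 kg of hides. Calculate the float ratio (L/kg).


0.9

Float ratio = water / hide weight
Ratio = 129 / 136 = 0.9


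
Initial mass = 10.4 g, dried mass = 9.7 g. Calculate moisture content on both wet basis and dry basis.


Wet basis = 6.7%
Dry basis = 7.2%

Moisture lost = 10.4 - 9.7 = 0.70 g
Wet basis MC = 0.70 / 10.4 x 100 = 6.7%
Dry basis MC = 0.70 / 9.7 x 100 = 7.2%


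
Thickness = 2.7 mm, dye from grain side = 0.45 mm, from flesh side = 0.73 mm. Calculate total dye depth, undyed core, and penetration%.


Total dyed = 0.45 + 0.73 = 1.18 mm
Undyed core = 2.7 - 1.18 = 1.52 mm
Penetration = 1.18 / 2.7 x 100 = 43.7%


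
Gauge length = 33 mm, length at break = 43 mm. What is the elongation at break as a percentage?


Extension = 43 - 33 = 10 mm
Elongation = 10 / 33 x 100 = 30.3%


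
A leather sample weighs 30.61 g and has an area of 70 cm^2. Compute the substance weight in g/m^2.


4372.9 g/m^2

Substance weight = mass / area x 10000
SW = 30.61 / 70 x 10000
SW = 4372.9 g/m^2


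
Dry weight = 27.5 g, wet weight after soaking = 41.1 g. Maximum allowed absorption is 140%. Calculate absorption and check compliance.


Absorption = 49.5%
Compliant: Yes


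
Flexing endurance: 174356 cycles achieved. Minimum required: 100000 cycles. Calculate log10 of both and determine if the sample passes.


Achieved: log10 = 5.24
Required: log10 = 5.00
Passes: Yes
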